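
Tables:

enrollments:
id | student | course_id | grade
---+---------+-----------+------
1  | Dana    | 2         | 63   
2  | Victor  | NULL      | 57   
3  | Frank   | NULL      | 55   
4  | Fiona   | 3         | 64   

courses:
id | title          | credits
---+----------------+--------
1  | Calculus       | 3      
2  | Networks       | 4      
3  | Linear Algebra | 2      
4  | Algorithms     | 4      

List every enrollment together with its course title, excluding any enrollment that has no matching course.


INNER JOIN keeps only enrollments rows whose course_id matches an id in courses. Walk through each enrollment:
  - enrollment 1 (Dana): course_id=2 -> matches Networks
  - enrollment 2 (Victor): course_id=NULL, no match -> dropped
  - enrollment 3 (Frank): course_id=NULL, no match -> dropped
  - enrollment 4 (Fiona): course_id=3 -> matches Linear Algebra
So 2 of 4 rows are dropped.

SQL:
SELECT a.student, b.title AS course
FROM enrollments a
INNER JOIN courses b ON a.course_id = b.id

Result:
student | course        
--------+---------------
Dana    | Networks      
Fiona   | Linear Algebra


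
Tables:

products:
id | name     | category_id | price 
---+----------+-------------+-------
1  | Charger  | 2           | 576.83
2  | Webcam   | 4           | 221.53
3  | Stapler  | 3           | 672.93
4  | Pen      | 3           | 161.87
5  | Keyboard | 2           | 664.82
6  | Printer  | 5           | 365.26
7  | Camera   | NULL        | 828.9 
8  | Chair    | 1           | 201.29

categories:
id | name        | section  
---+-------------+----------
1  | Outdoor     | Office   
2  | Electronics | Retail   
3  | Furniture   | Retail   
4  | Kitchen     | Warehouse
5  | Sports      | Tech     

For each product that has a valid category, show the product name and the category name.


INNER JOIN keeps only products rows whose category_id matches an id in categories. Walk through each product:
  - product 1 (Charger): category_id=2 -> matches Electronics
  - product 2 (Webcam): category_id=4 -> matches Kitchen
  - product 3 (Stapler): category_id=3 -> matches Furniture
  - product 4 (Pen): category_id=3 -> matches Furniture
  - product 5 (Keyboard): category_id=2 -> matches Electronics
  - product 6 (Printer): category_id=5 -> matches Sports
  - product 7 (Camera): category_id=NULL, no match -> dropped
  - product 8 (Chair): category_id=1 -> matches Outdoor
So 1 of 8 rows is dropped.

SQL:
SELECT a.name, b.name AS category
FROM products a
INNER JOIN categories b ON a.category_id = b.id

Result:
name     | category   
---------+------------
Charger  | Electronics
Webcam   | Kitchen    
Stapler  | Furniture  
Pen      | Furniture  
Keyboard | Electronics
Printer  | Sports     
Chair    | Outdoor    


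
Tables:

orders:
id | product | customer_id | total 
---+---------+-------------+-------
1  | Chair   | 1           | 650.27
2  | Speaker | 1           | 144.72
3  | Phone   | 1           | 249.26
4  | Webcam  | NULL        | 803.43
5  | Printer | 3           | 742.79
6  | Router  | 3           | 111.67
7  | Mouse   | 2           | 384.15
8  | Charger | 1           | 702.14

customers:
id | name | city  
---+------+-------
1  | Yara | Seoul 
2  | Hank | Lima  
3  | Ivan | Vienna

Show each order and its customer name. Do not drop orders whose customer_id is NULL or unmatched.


LEFT JOIN keeps every row from orders (the left table); where customer_id has no match in customers, the customer columns become NULL. Walk through each order:
  - order 1 (Chair): customer_id=1 -> matches Yara
  - order 2 (Speaker): customer_id=1 -> matches Yara
  - order 3 (Phone): customer_id=1 -> matches Yara
  - order 4 (Webcam): customer_id=NULL, no match -> kept with NULL
  - order 5 (Printer): customer_id=3 -> matches Ivan
  - order 6 (Router): customer_id=3 -> matches Ivan
  - order 7 (Mouse): customer_id=2 -> matches Hank
  - order 8 (Charger): customer_id=1 -> matches Yara
All 8 rows appear; 1 has NULL customer.

SQL:
SELECT a.product, b.name AS customer
FROM orders a
LEFT JOIN customers b ON a.customer_id = b.id

Result:
product | customer
--------+---------
Chair   | Yara    
Speaker | Yara    
Phone   | Yara    
Webcam  | NULL    
Printer | Ivan    
Router  | Ivan    
Mouse   | Hank    
Charger | Yara    


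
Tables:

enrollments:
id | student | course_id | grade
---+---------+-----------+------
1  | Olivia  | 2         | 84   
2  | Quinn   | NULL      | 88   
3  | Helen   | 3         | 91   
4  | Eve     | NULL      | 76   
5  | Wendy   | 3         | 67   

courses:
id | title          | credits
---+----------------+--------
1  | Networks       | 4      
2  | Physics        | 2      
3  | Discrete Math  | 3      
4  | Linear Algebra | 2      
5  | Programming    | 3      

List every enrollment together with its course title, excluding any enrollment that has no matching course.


INNER JOIN keeps only enrollments rows whose course_id matches an id in courses. Walk through each enrollment:
  - enrollment 1 (Olivia): course_id=2 -> matches Physics
  - enrollment 2 (Quinn): course_id=NULL, no match -> dropped
  - enrollment 3 (Helen): course_id=3 -> matches Discrete Math
  - enrollment 4 (Eve): course_id=NULL, no match -> dropped
  - enrollment 5 (Wendy): course_id=3 -> matches Discrete Math
So 2 of 5 rows are dropped.

SQL:
SELECT a.student, b.title AS course
FROM enrollments a
INNER JOIN courses b ON a.course_id = b.id

Result:
student | course       
--------+--------------
Olivia  | Physics      
Helen   | Discrete Math
Wendy   | Discrete Math


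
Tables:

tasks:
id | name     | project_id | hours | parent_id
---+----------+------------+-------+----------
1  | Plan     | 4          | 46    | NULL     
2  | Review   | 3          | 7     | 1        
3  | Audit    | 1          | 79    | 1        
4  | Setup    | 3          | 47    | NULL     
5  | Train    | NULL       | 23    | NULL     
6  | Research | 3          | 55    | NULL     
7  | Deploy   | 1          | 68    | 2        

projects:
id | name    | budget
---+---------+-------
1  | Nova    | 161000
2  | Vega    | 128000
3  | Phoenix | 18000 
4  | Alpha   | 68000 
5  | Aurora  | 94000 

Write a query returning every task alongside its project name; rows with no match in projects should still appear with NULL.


LEFT JOIN keeps every row from tasks (the left table); where project_id has no match in projects, the project columns become NULL. Walk through each task:
  - task 1 (Plan): project_id=4 -> matches Alpha
  - task 2 (Review): project_id=3 -> matches Phoenix
  - task 3 (Audit): project_id=1 -> matches Nova
  - task 4 (Setup): project_id=3 -> matches Phoenix
  - task 5 (Train): project_id=NULL, no match -> kept with NULL
  - task 6 (Research): project_id=3 -> matches Phoenix
  - task 7 (Deploy): project_id=1 -> matches Nova
All 7 rows appear; 1 has NULL project.

SQL:
SELECT a.name, b.name AS project
FROM tasks a
LEFT JOIN projects b ON a.project_id = b.id

Result:
name     | project
---------+--------
Plan     | Alpha  
Review   | Phoenix
Audit    | Nova   
Setup    | Phoenix
Train    | NULL   
Research | Phoenix
Deploy   | Nova   


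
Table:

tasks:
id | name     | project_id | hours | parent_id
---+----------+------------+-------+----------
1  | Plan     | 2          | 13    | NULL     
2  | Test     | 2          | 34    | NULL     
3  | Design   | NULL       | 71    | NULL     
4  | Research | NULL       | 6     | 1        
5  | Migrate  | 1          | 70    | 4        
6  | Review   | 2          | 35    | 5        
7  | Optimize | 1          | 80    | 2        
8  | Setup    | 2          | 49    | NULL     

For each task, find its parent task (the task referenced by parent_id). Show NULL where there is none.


This is a self-join: tasks is joined to a second copy of itself, matching each row's parent_id to another row's id. Use LEFT JOIN so rows with parent_id=NULL are kept.
  - task 1 (Plan): parent_id=NULL -> NULL
  - task 2 (Test): parent_id=NULL -> NULL
  - task 3 (Design): parent_id=NULL -> NULL
  - task 4 (Research): parent_id=1 -> Plan
  - task 5 (Migrate): parent_id=4 -> Research
  - task 6 (Review): parent_id=5 -> Migrate
  - task 7 (Optimize): parent_id=2 -> Test
  - task 8 (Setup): parent_id=NULL -> NULL

SQL:
SELECT a.name AS item, b.name AS parent
FROM tasks a
LEFT JOIN tasks b ON a.parent_id = b.id

Result:
item     | parent  
---------+---------
Plan     | NULL    
Test     | NULL    
Design   | NULL    
Research | Plan    
Migrate  | Research
Review   | Migrate 
Optimize | Test    
Setup    | NULL    


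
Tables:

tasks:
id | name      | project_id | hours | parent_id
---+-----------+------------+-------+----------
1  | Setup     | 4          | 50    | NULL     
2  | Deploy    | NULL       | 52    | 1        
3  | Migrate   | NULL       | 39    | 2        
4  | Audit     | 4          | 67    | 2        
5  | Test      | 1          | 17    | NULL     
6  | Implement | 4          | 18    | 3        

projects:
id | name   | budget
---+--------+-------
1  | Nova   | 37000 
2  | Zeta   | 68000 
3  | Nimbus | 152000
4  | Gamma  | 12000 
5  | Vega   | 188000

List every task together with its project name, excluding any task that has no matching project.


INNER JOIN keeps only tasks rows whose project_id matches an id in projects. Walk through each task:
  - task 1 (Setup): project_id=4 -> matches Gamma
  - task 2 (Deploy): project_id=NULL, no match -> dropped
  - task 3 (Migrate): project_id=NULL, no match -> dropped
  - task 4 (Audit): project_id=4 -> matches Gamma
  - task 5 (Test): project_id=1 -> matches Nova
  - task 6 (Implement): project_id=4 -> matches Gamma
So 2 of 6 rows are dropped.

SQL:
SELECT a.name, b.name AS project
FROM tasks a
INNER JOIN projects b ON a.project_id = b.id

Result:
name      | project
----------+--------
Setup     | Gamma  
Audit     | Gamma  
Test      | Nova   
Implement | Gamma  


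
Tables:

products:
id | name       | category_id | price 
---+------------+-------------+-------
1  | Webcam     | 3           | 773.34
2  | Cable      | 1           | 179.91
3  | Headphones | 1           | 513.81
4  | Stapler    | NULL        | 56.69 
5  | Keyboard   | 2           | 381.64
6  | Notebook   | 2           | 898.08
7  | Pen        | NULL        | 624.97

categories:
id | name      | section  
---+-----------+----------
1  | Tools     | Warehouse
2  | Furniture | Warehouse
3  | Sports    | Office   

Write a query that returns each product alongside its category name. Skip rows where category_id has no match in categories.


INNER JOIN keeps only products rows whose category_id matches an id in categories. Walk through each product:
  - product 1 (Webcam): category_id=3 -> matches Sports
  - product 2 (Cable): category_id=1 -> matches Tools
  - product 3 (Headphones): category_id=1 -> matches Tools
  - product 4 (Stapler): category_id=NULL, no match -> dropped
  - product 5 (Keyboard): category_id=2 -> matches Furniture
  - product 6 (Notebook): category_id=2 -> matches Furniture
  - product 7 (Pen): category_id=NULL, no match -> dropped
So 2 of 7 rows are dropped.

SQL:
SELECT a.name, b.name AS category
FROM products a
INNER JOIN categories b ON a.category_id = b.id

Result:
name       | category 
-----------+----------
Webcam     | Sports   
Cable      | Tools    
Headphones | Tools    
Keyboard   | Furniture
Notebook   | Furniture


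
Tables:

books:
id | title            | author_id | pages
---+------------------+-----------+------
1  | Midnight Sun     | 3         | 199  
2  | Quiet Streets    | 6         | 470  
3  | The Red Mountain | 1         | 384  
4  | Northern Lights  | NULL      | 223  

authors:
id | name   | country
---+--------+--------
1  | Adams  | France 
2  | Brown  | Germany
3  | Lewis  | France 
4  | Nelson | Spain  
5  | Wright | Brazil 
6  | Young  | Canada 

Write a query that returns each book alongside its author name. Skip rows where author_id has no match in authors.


INNER JOIN keeps only books rows whose author_id matches an id in authors. Walk through each book:
  - book 1 (Midnight Sun): author_id=3 -> matches Lewis
  - book 2 (Quiet Streets): author_id=6 -> matches Young
  - book 3 (The Red Mountain): author_id=1 -> matches Adams
  - book 4 (Northern Lights): author_id=NULL, no match -> dropped
So 1 of 4 rows is dropped.

SQL:
SELECT a.title, b.name AS author
FROM books a
INNER JOIN authors b ON a.author_id = b.id

Result:
title            | author
-----------------+-------
Midnight Sun     | Lewis 
Quiet Streets    | Young 
The Red Mountain | Adams 


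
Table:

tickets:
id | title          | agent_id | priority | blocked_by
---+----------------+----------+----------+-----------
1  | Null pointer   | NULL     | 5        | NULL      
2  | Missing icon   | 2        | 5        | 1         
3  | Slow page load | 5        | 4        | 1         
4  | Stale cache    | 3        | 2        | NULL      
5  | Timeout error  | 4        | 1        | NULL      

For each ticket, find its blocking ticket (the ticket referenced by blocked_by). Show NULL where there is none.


This is a self-join: tickets is joined to a second copy of itself, matching each row's blocked_by to another row's id. Use LEFT JOIN so rows with blocked_by=NULL are kept.
  - ticket 1 (Null pointer): blocked_by=NULL -> NULL
  - ticket 2 (Missing icon): blocked_by=1 -> Null pointer
  - ticket 3 (Slow page load): blocked_by=1 -> Null pointer
  - ticket 4 (Stale cache): blocked_by=NULL -> NULL
  - ticket 5 (Timeout error): blocked_by=NULL -> NULL

SQL:
SELECT a.title AS item, b.title AS blocked_by
FROM tickets a
LEFT JOIN tickets b ON a.blocked_by = b.id

Result:
item           | blocked_by  
---------------+-------------
Null pointer   | NULL        
Missing icon   | Null pointer
Slow page load | Null pointer
Stale cache    | NULL        
Timeout error  | NULL        


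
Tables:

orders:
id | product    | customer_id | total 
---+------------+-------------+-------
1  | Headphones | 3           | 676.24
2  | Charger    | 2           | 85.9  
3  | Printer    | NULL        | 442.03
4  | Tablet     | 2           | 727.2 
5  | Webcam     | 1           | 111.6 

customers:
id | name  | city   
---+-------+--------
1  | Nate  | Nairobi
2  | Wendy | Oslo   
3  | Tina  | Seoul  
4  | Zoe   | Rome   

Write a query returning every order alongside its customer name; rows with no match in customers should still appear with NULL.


LEFT JOIN keeps every row from orders (the left table); where customer_id has no match in customers, the customer columns become NULL. Walk through each order:
  - order 1 (Headphones): customer_id=3 -> matches Tina
  - order 2 (Charger): customer_id=2 -> matches Wendy
  - order 3 (Printer): customer_id=NULL, no match -> kept with NULL
  - order 4 (Tablet): customer_id=2 -> matches Wendy
  - order 5 (Webcam): customer_id=1 -> matches Nate
All 5 rows appear; 1 has NULL customer.

SQL:
SELECT a.product, b.name AS customer
FROM orders a
LEFT JOIN customers b ON a.customer_id = b.id

Result:
product    | customer
-----------+---------
Headphones | Tina    
Charger    | Wendy   
Printer    | NULL    
Tablet     | Wendy   
Webcam     | Nate    


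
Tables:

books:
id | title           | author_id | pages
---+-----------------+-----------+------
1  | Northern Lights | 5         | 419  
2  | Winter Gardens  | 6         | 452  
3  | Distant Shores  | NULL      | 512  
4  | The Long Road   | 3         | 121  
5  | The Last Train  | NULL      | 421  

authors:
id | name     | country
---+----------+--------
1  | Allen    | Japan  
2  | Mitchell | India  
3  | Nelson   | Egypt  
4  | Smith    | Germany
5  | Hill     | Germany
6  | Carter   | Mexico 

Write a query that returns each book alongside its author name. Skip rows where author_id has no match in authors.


INNER JOIN keeps only books rows whose author_id matches an id in authors. Walk through each book:
  - book 1 (Northern Lights): author_id=5 -> matches Hill
  - book 2 (Winter Gardens): author_id=6 -> matches Carter
  - book 3 (Distant Shores): author_id=NULL, no match -> dropped
  - book 4 (The Long Road): author_id=3 -> matches Nelson
  - book 5 (The Last Train): author_id=NULL, no match -> dropped
So 2 of 5 rows are dropped.

SQL:
SELECT a.title, b.name AS author
FROM books a
INNER JOIN authors b ON a.author_id = b.id

Result:
title           | author
----------------+-------
Northern Lights | Hill  
Winter Gardens  | Carter
The Long Road   | Nelson


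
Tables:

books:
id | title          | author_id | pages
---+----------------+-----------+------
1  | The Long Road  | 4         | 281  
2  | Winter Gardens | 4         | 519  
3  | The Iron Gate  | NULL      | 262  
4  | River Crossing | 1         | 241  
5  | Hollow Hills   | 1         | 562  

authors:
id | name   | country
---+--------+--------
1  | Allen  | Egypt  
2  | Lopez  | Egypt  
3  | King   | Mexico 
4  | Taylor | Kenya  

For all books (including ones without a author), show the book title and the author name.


LEFT JOIN keeps every row from books (the left table); where author_id has no match in authors, the author columns become NULL. Walk through each book:
  - book 1 (The Long Road): author_id=4 -> matches Taylor
  - book 2 (Winter Gardens): author_id=4 -> matches Taylor
  - book 3 (The Iron Gate): author_id=NULL, no match -> kept with NULL
  - book 4 (River Crossing): author_id=1 -> matches Allen
  - book 5 (Hollow Hills): author_id=1 -> matches Allen
All 5 rows appear; 1 has NULL author.

SQL:
SELECT a.title, b.name AS author
FROM books a
LEFT JOIN authors b ON a.author_id = b.id

Result:
title          | author
---------------+-------
The Long Road  | Taylor
Winter Gardens | Taylor
The Iron Gate  | NULL  
River Crossing | Allen 
Hollow Hills   | Allen 


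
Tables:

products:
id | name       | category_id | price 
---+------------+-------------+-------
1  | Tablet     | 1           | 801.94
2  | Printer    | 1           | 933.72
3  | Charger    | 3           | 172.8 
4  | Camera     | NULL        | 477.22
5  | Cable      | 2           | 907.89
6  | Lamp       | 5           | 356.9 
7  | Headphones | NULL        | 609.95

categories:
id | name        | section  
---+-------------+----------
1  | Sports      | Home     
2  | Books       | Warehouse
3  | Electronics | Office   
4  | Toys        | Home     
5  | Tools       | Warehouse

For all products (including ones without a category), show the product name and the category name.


LEFT JOIN keeps every row from products (the left table); where category_id has no match in categories, the category columns become NULL. Walk through each product:
  - product 1 (Tablet): category_id=1 -> matches Sports
  - product 2 (Printer): category_id=1 -> matches Sports
  - product 3 (Charger): category_id=3 -> matches Electronics
  - product 4 (Camera): category_id=NULL, no match -> kept with NULL
  - product 5 (Cable): category_id=2 -> matches Books
  - product 6 (Lamp): category_id=5 -> matches Tools
  - product 7 (Headphones): category_id=NULL, no match -> kept with NULL
All 7 rows appear; 2 have NULL category.

SQL:
SELECT a.name, b.name AS category
FROM products a
LEFT JOIN categories b ON a.category_id = b.id

Result:
name       | category   
-----------+------------
Tablet     | Sports     
Printer    | Sports     
Charger    | Electronics
Camera     | NULL       
Cable      | Books      
Lamp       | Tools      
Headphones | NULL       


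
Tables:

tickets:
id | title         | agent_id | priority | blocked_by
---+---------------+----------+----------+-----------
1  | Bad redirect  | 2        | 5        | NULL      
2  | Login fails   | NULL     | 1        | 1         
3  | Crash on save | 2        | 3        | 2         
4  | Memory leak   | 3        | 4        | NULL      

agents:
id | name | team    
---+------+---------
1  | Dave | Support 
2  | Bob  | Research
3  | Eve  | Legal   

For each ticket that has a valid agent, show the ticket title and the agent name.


INNER JOIN keeps only tickets rows whose agent_id matches an id in agents. Walk through each ticket:
  - ticket 1 (Bad redirect): agent_id=2 -> matches Bob
  - ticket 2 (Login fails): agent_id=NULL, no match -> dropped
  - ticket 3 (Crash on save): agent_id=2 -> matches Bob
  - ticket 4 (Memory leak): agent_id=3 -> matches Eve
So 1 of 4 rows is dropped.

SQL:
SELECT a.title, b.name AS agent
FROM tickets a
INNER JOIN agents b ON a.agent_id = b.id

Result:
title         | agent
--------------+------
Bad redirect  | Bob  
Crash on save | Bob  
Memory leak   | Eve  


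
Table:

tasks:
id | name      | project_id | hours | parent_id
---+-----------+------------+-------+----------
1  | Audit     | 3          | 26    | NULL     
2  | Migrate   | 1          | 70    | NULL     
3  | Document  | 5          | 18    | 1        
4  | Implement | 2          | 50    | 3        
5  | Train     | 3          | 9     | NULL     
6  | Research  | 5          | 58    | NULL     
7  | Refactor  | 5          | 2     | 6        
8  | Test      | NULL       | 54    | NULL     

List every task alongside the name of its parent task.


This is a self-join: tasks is joined to a second copy of itself, matching each row's parent_id to another row's id. Use LEFT JOIN so rows with parent_id=NULL are kept.
  - task 1 (Audit): parent_id=NULL -> NULL
  - task 2 (Migrate): parent_id=NULL -> NULL
  - task 3 (Document): parent_id=1 -> Audit
  - task 4 (Implement): parent_id=3 -> Document
  - task 5 (Train): parent_id=NULL -> NULL
  - task 6 (Research): parent_id=NULL -> NULL
  - task 7 (Refactor): parent_id=6 -> Research
  - task 8 (Test): parent_id=NULL -> NULL

SQL:
SELECT a.name AS item, b.name AS parent
FROM tasks a
LEFT JOIN tasks b ON a.parent_id = b.id

Result:
item      | parent  
----------+---------
Audit     | NULL    
Migrate   | NULL    
Document  | Audit   
Implement | Document
Train     | NULL    
Research  | NULL    
Refactor  | Research
Test      | NULL    


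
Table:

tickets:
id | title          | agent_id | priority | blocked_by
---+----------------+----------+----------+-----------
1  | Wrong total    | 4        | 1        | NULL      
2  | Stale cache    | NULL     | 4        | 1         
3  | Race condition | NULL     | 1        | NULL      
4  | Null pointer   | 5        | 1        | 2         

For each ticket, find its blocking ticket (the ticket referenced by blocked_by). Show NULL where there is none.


This is a self-join: tickets is joined to a second copy of itself, matching each row's blocked_by to another row's id. Use LEFT JOIN so rows with blocked_by=NULL are kept.
  - ticket 1 (Wrong total): blocked_by=NULL -> NULL
  - ticket 2 (Stale cache): blocked_by=1 -> Wrong total
  - ticket 3 (Race condition): blocked_by=NULL -> NULL
  - ticket 4 (Null pointer): blocked_by=2 -> Stale cache

SQL:
SELECT a.title AS item, b.title AS blocked_by
FROM tickets a
LEFT JOIN tickets b ON a.blocked_by = b.id

Result:
item           | blocked_by 
---------------+------------
Wrong total    | NULL       
Stale cache    | Wrong total
Race condition | NULL       
Null pointer   | Stale cache


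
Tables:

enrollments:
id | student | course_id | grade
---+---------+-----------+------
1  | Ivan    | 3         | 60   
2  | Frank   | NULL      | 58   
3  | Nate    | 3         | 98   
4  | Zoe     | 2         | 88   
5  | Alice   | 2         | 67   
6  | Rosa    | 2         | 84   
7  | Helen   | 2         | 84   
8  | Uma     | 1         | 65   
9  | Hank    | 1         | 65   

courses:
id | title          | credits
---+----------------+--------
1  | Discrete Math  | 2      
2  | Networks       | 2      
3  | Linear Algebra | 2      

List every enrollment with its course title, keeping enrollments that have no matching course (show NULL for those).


LEFT JOIN keeps every row from enrollments (the left table); where course_id has no match in courses, the course columns become NULL. Walk through each enrollment:
  - enrollment 1 (Ivan): course_id=3 -> matches Linear Algebra
  - enrollment 2 (Frank): course_id=NULL, no match -> kept with NULL
  - enrollment 3 (Nate): course_id=3 -> matches Linear Algebra
  - enrollment 4 (Zoe): course_id=2 -> matches Networks
  - enrollment 5 (Alice): course_id=2 -> matches Networks
  - enrollment 6 (Rosa): course_id=2 -> matches Networks
  - enrollment 7 (Helen): course_id=2 -> matches Networks
  - enrollment 8 (Uma): course_id=1 -> matches Discrete Math
  - enrollment 9 (Hank): course_id=1 -> matches Discrete Math
All 9 rows appear; 1 has NULL course.

SQL:
SELECT a.student, b.title AS course
FROM enrollments a
LEFT JOIN courses b ON a.course_id = b.id

Result:
student | course        
--------+---------------
Ivan    | Linear Algebra
Frank   | NULL          
Nate    | Linear Algebra
Zoe     | Networks      
Alice   | Networks      
Rosa    | Networks      
Helen   | Networks      
Uma     | Discrete Math 
Hank    | Discrete Math 


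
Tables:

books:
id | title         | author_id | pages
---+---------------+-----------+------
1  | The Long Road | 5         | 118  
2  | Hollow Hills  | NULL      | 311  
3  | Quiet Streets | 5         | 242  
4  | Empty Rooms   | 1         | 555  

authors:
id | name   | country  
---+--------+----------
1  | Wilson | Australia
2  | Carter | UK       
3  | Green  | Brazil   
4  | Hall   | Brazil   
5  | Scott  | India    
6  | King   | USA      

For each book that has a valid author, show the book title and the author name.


INNER JOIN keeps only books rows whose author_id matches an id in authors. Walk through each book:
  - book 1 (The Long Road): author_id=5 -> matches Scott
  - book 2 (Hollow Hills): author_id=NULL, no match -> dropped
  - book 3 (Quiet Streets): author_id=5 -> matches Scott
  - book 4 (Empty Rooms): author_id=1 -> matches Wilson
So 1 of 4 rows is dropped.

SQL:
SELECT a.title, b.name AS author
FROM books a
INNER JOIN authors b ON a.author_id = b.id

Result:
title         | author
--------------+-------
The Long Road | Scott 
Quiet Streets | Scott 
Empty Rooms   | Wilson


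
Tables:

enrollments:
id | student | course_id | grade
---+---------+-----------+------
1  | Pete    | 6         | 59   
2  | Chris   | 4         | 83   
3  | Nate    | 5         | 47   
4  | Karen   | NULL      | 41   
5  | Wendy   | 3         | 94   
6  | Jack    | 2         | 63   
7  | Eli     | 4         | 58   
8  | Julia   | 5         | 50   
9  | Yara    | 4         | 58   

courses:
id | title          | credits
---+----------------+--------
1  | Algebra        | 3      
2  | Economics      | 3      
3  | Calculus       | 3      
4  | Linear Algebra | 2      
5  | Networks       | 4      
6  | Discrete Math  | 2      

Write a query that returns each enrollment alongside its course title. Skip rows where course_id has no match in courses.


INNER JOIN keeps only enrollments rows whose course_id matches an id in courses. Walk through each enrollment:
  - enrollment 1 (Pete): course_id=6 -> matches Discrete Math
  - enrollment 2 (Chris): course_id=4 -> matches Linear Algebra
  - enrollment 3 (Nate): course_id=5 -> matches Networks
  - enrollment 4 (Karen): course_id=NULL, no match -> dropped
  - enrollment 5 (Wendy): course_id=3 -> matches Calculus
  - enrollment 6 (Jack): course_id=2 -> matches Economics
  - enrollment 7 (Eli): course_id=4 -> matches Linear Algebra
  - enrollment 8 (Julia): course_id=5 -> matches Networks
  - enrollment 9 (Yara): course_id=4 -> matches Linear Algebra
So 1 of 9 rows is dropped.

SQL:
SELECT a.student, b.title AS course
FROM enrollments a
INNER JOIN courses b ON a.course_id = b.id

Result:
student | course        
--------+---------------
Pete    | Discrete Math 
Chris   | Linear Algebra
Nate    | Networks      
Wendy   | Calculus      
Jack    | Economics     
Eli     | Linear Algebra
Julia   | Networks      
Yara    | Linear Algebra


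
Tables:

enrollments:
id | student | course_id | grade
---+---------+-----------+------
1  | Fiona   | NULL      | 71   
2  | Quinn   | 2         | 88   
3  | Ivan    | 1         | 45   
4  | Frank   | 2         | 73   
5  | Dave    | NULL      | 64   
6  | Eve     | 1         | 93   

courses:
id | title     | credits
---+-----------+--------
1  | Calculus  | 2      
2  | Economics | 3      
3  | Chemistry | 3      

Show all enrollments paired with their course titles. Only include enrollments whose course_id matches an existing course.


INNER JOIN keeps only enrollments rows whose course_id matches an id in courses. Walk through each enrollment:
  - enrollment 1 (Fiona): course_id=NULL, no match -> dropped
  - enrollment 2 (Quinn): course_id=2 -> matches Economics
  - enrollment 3 (Ivan): course_id=1 -> matches Calculus
  - enrollment 4 (Frank): course_id=2 -> matches Economics
  - enrollment 5 (Dave): course_id=NULL, no match -> dropped
  - enrollment 6 (Eve): course_id=1 -> matches Calculus
So 2 of 6 rows are dropped.

SQL:
SELECT a.student, b.title AS course
FROM enrollments a
INNER JOIN courses b ON a.course_id = b.id

Result:
student | course   
--------+----------
Quinn   | Economics
Ivan    | Calculus 
Frank   | Economics
Eve     | Calculus 


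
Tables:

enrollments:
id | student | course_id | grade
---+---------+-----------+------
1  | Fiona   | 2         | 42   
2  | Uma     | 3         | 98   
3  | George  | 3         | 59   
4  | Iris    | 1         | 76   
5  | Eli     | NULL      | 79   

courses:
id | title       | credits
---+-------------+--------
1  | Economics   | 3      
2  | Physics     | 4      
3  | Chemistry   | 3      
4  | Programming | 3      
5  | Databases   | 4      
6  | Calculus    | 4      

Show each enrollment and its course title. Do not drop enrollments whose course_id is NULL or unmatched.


LEFT JOIN keeps every row from enrollments (the left table); where course_id has no match in courses, the course columns become NULL. Walk through each enrollment:
  - enrollment 1 (Fiona): course_id=2 -> matches Physics
  - enrollment 2 (Uma): course_id=3 -> matches Chemistry
  - enrollment 3 (George): course_id=3 -> matches Chemistry
  - enrollment 4 (Iris): course_id=1 -> matches Economics
  - enrollment 5 (Eli): course_id=NULL, no match -> kept with NULL
All 5 rows appear; 1 has NULL course.

SQL:
SELECT a.student, b.title AS course
FROM enrollments a
LEFT JOIN courses b ON a.course_id = b.id

Result:
student | course   
--------+----------
Fiona   | Physics  
Uma     | Chemistry
George  | Chemistry
Iris    | Economics
Eli     | NULL     


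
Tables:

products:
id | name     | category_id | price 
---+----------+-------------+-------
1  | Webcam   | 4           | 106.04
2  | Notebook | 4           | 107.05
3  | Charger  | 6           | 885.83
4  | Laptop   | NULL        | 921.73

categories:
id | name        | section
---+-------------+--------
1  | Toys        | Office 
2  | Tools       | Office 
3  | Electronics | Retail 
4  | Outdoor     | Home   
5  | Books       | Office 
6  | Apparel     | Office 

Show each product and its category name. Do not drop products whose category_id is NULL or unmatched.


LEFT JOIN keeps every row from products (the left table); where category_id has no match in categories, the category columns become NULL. Walk through each product:
  - product 1 (Webcam): category_id=4 -> matches Outdoor
  - product 2 (Notebook): category_id=4 -> matches Outdoor
  - product 3 (Charger): category_id=6 -> matches Apparel
  - product 4 (Laptop): category_id=NULL, no match -> kept with NULL
All 4 rows appear; 1 has NULL category.

SQL:
SELECT a.name, b.name AS category
FROM products a
LEFT JOIN categories b ON a.category_id = b.id

Result:
name     | category
---------+---------
Webcam   | Outdoor 
Notebook | Outdoor 
Charger  | Apparel 
Laptop   | NULL    


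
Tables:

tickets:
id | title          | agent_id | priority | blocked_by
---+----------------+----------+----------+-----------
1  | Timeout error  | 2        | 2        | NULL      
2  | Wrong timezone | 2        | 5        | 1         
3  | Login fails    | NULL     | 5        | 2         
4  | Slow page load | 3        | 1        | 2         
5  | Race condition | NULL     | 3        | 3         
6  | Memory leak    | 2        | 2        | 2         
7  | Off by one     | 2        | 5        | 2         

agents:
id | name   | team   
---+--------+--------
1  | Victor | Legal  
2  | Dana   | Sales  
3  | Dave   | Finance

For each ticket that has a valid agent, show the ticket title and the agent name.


INNER JOIN keeps only tickets rows whose agent_id matches an id in agents. Walk through each ticket:
  - ticket 1 (Timeout error): agent_id=2 -> matches Dana
  - ticket 2 (Wrong timezone): agent_id=2 -> matches Dana
  - ticket 3 (Login fails): agent_id=NULL, no match -> dropped
  - ticket 4 (Slow page load): agent_id=3 -> matches Dave
  - ticket 5 (Race condition): agent_id=NULL, no match -> dropped
  - ticket 6 (Memory leak): agent_id=2 -> matches Dana
  - ticket 7 (Off by one): agent_id=2 -> matches Dana
So 2 of 7 rows are dropped.

SQL:
SELECT a.title, b.name AS agent
FROM tickets a
INNER JOIN agents b ON a.agent_id = b.id

Result:
title          | agent
---------------+------
Timeout error  | Dana 
Wrong timezone | Dana 
Slow page load | Dave 
Memory leak    | Dana 
Off by one     | Dana 


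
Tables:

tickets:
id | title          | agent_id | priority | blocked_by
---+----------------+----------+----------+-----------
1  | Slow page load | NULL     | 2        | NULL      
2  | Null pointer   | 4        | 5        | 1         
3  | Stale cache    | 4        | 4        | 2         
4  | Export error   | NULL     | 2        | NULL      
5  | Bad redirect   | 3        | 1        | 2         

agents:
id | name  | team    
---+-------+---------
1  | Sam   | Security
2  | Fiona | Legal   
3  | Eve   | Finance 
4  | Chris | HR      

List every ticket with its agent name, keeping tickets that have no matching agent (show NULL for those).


LEFT JOIN keeps every row from tickets (the left table); where agent_id has no match in agents, the agent columns become NULL. Walk through each ticket:
  - ticket 1 (Slow page load): agent_id=NULL, no match -> kept with NULL
  - ticket 2 (Null pointer): agent_id=4 -> matches Chris
  - ticket 3 (Stale cache): agent_id=4 -> matches Chris
  - ticket 4 (Export error): agent_id=NULL, no match -> kept with NULL
  - ticket 5 (Bad redirect): agent_id=3 -> matches Eve
All 5 rows appear; 2 have NULL agent.

SQL:
SELECT a.title, b.name AS agent
FROM tickets a
LEFT JOIN agents b ON a.agent_id = b.id

Result:
title          | agent
---------------+------
Slow page load | NULL 
Null pointer   | Chris
Stale cache    | Chris
Export error   | NULL 
Bad redirect   | Eve  


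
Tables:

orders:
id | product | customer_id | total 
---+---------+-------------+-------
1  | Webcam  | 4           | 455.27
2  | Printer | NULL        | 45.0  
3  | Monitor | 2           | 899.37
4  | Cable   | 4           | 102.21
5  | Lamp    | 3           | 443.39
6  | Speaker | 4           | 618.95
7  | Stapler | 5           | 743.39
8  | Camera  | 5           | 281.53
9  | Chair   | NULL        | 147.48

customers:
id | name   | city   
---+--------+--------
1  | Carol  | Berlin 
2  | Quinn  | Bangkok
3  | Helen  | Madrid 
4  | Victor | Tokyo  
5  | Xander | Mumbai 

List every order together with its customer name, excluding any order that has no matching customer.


INNER JOIN keeps only orders rows whose customer_id matches an id in customers. Walk through each order:
  - order 1 (Webcam): customer_id=4 -> matches Victor
  - order 2 (Printer): customer_id=NULL, no match -> dropped
  - order 3 (Monitor): customer_id=2 -> matches Quinn
  - order 4 (Cable): customer_id=4 -> matches Victor
  - order 5 (Lamp): customer_id=3 -> matches Helen
  - order 6 (Speaker): customer_id=4 -> matches Victor
  - order 7 (Stapler): customer_id=5 -> matches Xander
  - order 8 (Camera): customer_id=5 -> matches Xander
  - order 9 (Chair): customer_id=NULL, no match -> dropped
So 2 of 9 rows are dropped.

SQL:
SELECT a.product, b.name AS customer
FROM orders a
INNER JOIN customers b ON a.customer_id = b.id

Result:
product | customer
--------+---------
Webcam  | Victor  
Monitor | Quinn   
Cable   | Victor  
Lamp    | Helen   
Speaker | Victor  
Stapler | Xander  
Camera  | Xander  


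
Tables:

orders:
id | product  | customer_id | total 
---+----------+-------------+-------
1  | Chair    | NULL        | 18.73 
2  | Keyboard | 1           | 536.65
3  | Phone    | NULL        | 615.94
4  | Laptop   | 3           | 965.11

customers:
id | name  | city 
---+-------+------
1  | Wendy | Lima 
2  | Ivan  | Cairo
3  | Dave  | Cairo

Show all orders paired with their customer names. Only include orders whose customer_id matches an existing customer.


INNER JOIN keeps only orders rows whose customer_id matches an id in customers. Walk through each order:
  - order 1 (Chair): customer_id=NULL, no match -> dropped
  - order 2 (Keyboard): customer_id=1 -> matches Wendy
  - order 3 (Phone): customer_id=NULL, no match -> dropped
  - order 4 (Laptop): customer_id=3 -> matches Dave
So 2 of 4 rows are dropped.

SQL:
SELECT a.product, b.name AS customer
FROM orders a
INNER JOIN customers b ON a.customer_id = b.id

Result:
product  | customer
---------+---------
Keyboard | Wendy   
Laptop   | Dave    


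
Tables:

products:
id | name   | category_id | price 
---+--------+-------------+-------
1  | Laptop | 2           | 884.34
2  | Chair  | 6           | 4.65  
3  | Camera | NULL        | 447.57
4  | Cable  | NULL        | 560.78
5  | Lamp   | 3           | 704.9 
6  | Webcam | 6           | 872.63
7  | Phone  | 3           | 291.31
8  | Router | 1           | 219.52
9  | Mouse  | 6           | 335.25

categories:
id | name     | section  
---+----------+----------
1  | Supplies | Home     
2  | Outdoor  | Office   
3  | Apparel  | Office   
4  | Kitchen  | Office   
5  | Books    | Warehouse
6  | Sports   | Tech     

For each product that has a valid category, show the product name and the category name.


INNER JOIN keeps only products rows whose category_id matches an id in categories. Walk through each product:
  - product 1 (Laptop): category_id=2 -> matches Outdoor
  - product 2 (Chair): category_id=6 -> matches Sports
  - product 3 (Camera): category_id=NULL, no match -> dropped
  - product 4 (Cable): category_id=NULL, no match -> dropped
  - product 5 (Lamp): category_id=3 -> matches Apparel
  - product 6 (Webcam): category_id=6 -> matches Sports
  - product 7 (Phone): category_id=3 -> matches Apparel
  - product 8 (Router): category_id=1 -> matches Supplies
  - product 9 (Mouse): category_id=6 -> matches Sports
So 2 of 9 rows are dropped.

SQL:
SELECT a.name, b.name AS category
FROM products a
INNER JOIN categories b ON a.category_id = b.id

Result:
name   | category
-------+---------
Laptop | Outdoor 
Chair  | Sports  
Lamp   | Apparel 
Webcam | Sports  
Phone  | Apparel 
Router | Supplies
Mouse  | Sports  


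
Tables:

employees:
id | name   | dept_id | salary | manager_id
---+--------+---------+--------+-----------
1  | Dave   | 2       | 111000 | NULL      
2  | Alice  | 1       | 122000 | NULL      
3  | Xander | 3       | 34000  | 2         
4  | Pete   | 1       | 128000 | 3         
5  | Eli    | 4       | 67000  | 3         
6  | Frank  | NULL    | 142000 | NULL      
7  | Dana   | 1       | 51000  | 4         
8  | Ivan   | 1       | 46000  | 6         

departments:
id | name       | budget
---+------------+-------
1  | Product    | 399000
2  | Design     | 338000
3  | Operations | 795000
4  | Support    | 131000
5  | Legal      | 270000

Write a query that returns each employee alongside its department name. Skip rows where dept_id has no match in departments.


INNER JOIN keeps only employees rows whose dept_id matches an id in departments. Walk through each employee:
  - employee 1 (Dave): dept_id=2 -> matches Design
  - employee 2 (Alice): dept_id=1 -> matches Product
  - employee 3 (Xander): dept_id=3 -> matches Operations
  - employee 4 (Pete): dept_id=1 -> matches Product
  - employee 5 (Eli): dept_id=4 -> matches Support
  - employee 6 (Frank): dept_id=NULL, no match -> dropped
  - employee 7 (Dana): dept_id=1 -> matches Product
  - employee 8 (Ivan): dept_id=1 -> matches Product
So 1 of 8 rows is dropped.

SQL:
SELECT a.name, b.name AS department
FROM employees a
INNER JOIN departments b ON a.dept_id = b.id

Result:
name   | department
-------+-----------
Dave   | Design    
Alice  | Product   
Xander | Operations
Pete   | Product   
Eli    | Support   
Dana   | Product   
Ivan   | Product   


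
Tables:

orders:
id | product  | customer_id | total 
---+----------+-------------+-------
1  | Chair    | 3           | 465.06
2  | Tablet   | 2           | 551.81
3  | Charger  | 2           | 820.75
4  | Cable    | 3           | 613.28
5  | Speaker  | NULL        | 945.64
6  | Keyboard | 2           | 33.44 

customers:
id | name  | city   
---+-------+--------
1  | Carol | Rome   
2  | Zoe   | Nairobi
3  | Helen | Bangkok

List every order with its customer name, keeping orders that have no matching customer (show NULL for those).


LEFT JOIN keeps every row from orders (the left table); where customer_id has no match in customers, the customer columns become NULL. Walk through each order:
  - order 1 (Chair): customer_id=3 -> matches Helen
  - order 2 (Tablet): customer_id=2 -> matches Zoe
  - order 3 (Charger): customer_id=2 -> matches Zoe
  - order 4 (Cable): customer_id=3 -> matches Helen
  - order 5 (Speaker): customer_id=NULL, no match -> kept with NULL
  - order 6 (Keyboard): customer_id=2 -> matches Zoe
All 6 rows appear; 1 has NULL customer.

SQL:
SELECT a.product, b.name AS customer
FROM orders a
LEFT JOIN customers b ON a.customer_id = b.id

Result:
product  | customer
---------+---------
Chair    | Helen   
Tablet   | Zoe     
Charger  | Zoe     
Cable    | Helen   
Speaker  | NULL    
Keyboard | Zoe     
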